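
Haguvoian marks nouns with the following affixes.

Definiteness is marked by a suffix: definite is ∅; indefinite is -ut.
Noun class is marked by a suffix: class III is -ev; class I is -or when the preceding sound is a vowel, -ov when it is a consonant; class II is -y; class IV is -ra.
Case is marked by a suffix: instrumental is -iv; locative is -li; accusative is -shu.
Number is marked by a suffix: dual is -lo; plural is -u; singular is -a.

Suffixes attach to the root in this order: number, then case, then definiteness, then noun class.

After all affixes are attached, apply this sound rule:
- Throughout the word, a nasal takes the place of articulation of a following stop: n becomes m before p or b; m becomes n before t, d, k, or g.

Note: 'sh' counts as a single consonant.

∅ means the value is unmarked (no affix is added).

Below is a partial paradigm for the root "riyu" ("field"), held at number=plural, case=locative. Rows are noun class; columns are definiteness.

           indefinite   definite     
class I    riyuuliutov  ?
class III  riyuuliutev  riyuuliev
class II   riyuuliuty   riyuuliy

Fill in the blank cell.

riyuulior

Attach number plural -u → riyuu.
Attach case locative -li → riyuuli.
definiteness = definite: zero marking, form stays riyuuli.
Attach noun class class I -or (after vowel 'i') → riyuulior.
Nasal assimilation: no change.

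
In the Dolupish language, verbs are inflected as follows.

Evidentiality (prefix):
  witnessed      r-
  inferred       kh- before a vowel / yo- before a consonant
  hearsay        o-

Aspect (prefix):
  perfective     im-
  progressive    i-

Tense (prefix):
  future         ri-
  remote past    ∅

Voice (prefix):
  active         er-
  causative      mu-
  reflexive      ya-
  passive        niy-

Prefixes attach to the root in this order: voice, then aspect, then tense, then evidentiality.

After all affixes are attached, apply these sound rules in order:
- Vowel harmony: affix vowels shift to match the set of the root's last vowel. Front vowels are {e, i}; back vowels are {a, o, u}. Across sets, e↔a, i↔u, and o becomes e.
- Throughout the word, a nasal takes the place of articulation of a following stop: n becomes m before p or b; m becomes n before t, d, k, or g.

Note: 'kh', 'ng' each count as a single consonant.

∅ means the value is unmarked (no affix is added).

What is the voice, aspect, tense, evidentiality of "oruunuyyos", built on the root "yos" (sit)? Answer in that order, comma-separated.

Segment: o-ri-i-niy-yos.
voice: niy- → passive.
aspect: i- → progressive.
tense: ri- → future.
evidentiality: o- → hearsay.

passive, progressive, future, hearsay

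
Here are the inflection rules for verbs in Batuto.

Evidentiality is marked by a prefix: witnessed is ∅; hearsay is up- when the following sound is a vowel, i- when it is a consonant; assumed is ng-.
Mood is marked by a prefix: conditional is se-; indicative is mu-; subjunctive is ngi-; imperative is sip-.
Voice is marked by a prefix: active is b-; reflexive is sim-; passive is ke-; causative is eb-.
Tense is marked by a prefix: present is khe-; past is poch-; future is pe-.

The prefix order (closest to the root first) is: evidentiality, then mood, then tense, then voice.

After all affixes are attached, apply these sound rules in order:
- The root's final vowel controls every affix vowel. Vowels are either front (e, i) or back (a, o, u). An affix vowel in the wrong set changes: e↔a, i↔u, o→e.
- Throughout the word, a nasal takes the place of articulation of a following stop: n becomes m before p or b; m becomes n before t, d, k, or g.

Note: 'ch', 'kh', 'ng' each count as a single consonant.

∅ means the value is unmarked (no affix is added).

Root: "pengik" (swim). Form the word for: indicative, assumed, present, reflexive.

simkhemingpengik

Attach evidentiality assumed ng- → ngpengik.
Attach mood indicative mu- → mungpengik.
Attach tense present khe- → khemungpengik.
Attach voice reflexive sim- → simkhemungpengik.
Apply vowel harmony: simkhemungpengik → simkhemingpengik.
Nasal assimilation: no change.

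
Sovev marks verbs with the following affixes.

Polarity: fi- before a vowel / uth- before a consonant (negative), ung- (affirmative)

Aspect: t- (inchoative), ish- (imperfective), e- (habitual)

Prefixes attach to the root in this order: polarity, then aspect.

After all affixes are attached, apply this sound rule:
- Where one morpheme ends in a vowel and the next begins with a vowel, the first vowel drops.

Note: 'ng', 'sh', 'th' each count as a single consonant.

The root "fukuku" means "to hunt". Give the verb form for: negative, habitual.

Attach polarity negative uth- (before consonant 'f') → uthfukuku.
Attach aspect habitual e- → euthfukuku.
Apply vowel deletion: euthfukuku → uthfukuku.

uthfukuku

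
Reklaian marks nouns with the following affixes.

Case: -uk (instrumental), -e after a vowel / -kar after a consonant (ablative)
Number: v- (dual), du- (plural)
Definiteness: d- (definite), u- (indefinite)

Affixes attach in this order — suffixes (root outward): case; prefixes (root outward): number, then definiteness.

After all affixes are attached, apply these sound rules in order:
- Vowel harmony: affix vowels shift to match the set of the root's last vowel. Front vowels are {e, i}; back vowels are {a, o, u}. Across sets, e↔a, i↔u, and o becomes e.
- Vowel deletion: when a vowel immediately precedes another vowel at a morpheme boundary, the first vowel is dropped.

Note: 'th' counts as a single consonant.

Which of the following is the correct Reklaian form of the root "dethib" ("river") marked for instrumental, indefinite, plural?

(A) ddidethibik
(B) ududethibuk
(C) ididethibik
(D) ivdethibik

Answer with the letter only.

Attach case instrumental -uk → dethibuk.
Attach number plural du- → dudethibuk.
Attach definiteness indefinite u- → ududethibuk.
Apply vowel harmony: ududethibuk → ididethibik.
Vowel deletion: no change.
So the correct form is ididethibik, option (C).
(B) ududethibuk is wrong: it fails to apply the sound rule(s).
(D) ivdethibik is wrong: it uses dual instead of plural for number.
(A) ddidethibik is wrong: it uses definite instead of indefinite for definiteness.

C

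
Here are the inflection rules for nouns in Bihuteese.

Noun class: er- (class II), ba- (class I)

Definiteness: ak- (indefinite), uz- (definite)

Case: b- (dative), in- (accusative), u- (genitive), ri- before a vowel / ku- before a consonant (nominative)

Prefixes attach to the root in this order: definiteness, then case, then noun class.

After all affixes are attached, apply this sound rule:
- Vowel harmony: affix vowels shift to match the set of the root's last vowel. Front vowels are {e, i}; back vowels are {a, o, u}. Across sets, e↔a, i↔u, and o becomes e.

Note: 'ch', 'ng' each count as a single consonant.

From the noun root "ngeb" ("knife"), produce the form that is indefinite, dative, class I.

Attach definiteness indefinite ak- → akngeb.
Attach case dative b- → bakngeb.
Attach noun class class I ba- → babakngeb.
Apply vowel harmony: babakngeb → bebekngeb.

bebekngeb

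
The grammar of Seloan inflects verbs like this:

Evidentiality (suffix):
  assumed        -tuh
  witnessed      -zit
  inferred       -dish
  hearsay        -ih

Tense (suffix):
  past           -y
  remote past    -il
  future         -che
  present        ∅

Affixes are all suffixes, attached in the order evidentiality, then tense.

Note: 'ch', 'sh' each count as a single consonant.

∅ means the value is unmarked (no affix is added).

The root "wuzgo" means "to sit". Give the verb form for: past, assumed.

wuzgotuhy

Attach evidentiality assumed -tuh → wuzgotuh.
Attach tense past -y → wuzgotuhy.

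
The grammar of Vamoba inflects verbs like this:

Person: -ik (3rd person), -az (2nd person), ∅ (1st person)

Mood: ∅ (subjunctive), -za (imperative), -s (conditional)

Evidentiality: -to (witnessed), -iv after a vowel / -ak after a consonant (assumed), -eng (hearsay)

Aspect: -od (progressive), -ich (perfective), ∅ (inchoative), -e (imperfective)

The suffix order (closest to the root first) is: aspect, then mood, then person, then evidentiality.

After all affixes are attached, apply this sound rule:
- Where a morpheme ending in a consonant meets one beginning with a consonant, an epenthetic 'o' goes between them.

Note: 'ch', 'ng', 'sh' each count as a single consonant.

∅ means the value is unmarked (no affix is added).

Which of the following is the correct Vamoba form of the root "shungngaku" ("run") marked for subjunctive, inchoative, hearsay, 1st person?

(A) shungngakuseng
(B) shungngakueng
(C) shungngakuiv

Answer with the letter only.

B

aspect = inchoative: zero marking, form stays shungngaku.
mood = subjunctive: zero marking, form stays shungngaku.
person = 1st person: zero marking, form stays shungngaku.
Attach evidentiality hearsay -eng → shungngakueng.
Epenthesis: no change.
So the correct form is shungngakueng, option (B).
(A) shungngakuseng is wrong: it uses conditional instead of subjunctive for mood.
(C) shungngakuiv is wrong: it uses assumed instead of hearsay for evidentiality.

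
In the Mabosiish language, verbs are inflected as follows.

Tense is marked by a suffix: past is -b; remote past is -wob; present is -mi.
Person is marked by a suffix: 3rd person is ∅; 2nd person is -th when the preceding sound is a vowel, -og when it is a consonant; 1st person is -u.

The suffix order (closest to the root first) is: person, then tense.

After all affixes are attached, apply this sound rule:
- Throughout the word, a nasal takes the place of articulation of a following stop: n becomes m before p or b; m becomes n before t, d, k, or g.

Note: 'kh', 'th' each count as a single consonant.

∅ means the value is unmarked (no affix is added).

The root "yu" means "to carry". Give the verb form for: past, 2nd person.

yuthb

Attach person 2nd person -th (after vowel 'u') → yuth.
Attach tense past -b → yuthb.
Nasal assimilation: no change.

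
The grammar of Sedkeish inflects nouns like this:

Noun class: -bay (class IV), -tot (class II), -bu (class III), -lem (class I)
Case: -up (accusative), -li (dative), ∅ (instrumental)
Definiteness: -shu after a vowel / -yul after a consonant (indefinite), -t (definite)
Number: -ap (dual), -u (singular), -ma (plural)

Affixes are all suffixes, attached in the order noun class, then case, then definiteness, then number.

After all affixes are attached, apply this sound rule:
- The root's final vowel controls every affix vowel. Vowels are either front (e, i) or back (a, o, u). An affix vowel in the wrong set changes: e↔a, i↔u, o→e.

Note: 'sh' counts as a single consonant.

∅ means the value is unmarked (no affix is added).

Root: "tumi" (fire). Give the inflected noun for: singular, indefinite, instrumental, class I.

Attach noun class class I -lem → tumilem.
case = instrumental: zero marking, form stays tumilem.
Attach definiteness indefinite -yul (after consonant 'm') → tumilemyul.
Attach number singular -u → tumilemyulu.
Apply vowel harmony: tumilemyulu → tumilemyili.

tumilemyili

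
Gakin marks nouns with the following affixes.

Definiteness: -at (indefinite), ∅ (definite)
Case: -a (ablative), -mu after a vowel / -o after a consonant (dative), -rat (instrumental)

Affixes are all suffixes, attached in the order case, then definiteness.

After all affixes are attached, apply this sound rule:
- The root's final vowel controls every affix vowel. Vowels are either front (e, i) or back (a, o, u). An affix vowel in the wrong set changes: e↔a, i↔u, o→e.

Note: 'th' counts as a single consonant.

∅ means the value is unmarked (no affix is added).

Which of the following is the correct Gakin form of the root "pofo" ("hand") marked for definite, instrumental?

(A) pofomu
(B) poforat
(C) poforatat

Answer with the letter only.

Attach case instrumental -rat → poforat.
definiteness = definite: zero marking, form stays poforat.
Vowel harmony: no change.
So the correct form is poforat, option (B).
(A) pofomu is wrong: it uses dative instead of instrumental for case.
(C) poforatat is wrong: it uses indefinite instead of definite for definiteness.

B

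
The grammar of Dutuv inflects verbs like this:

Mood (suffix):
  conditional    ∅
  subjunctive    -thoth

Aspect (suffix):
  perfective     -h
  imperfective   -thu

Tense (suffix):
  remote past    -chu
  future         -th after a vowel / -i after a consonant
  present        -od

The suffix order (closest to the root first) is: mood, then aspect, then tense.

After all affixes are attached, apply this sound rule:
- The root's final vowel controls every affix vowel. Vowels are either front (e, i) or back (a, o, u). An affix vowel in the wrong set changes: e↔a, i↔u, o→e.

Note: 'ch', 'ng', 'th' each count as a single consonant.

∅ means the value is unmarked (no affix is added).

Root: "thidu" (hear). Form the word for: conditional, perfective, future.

mood = conditional: zero marking, form stays thidu.
Attach aspect perfective -h → thiduh.
Attach tense future -i (after consonant 'h') → thiduhi.
Apply vowel harmony: thiduhi → thiduhu.

thiduhu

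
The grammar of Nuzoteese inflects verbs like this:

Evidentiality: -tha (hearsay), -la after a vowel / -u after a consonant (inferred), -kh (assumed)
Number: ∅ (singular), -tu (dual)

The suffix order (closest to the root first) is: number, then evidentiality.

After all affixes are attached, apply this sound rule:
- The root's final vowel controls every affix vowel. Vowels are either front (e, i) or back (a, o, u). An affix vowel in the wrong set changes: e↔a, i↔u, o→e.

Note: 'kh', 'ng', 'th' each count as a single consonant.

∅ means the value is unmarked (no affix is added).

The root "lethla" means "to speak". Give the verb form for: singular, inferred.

number = singular: zero marking, form stays lethla.
Attach evidentiality inferred -la (after vowel 'a') → lethlala.
Vowel harmony: no change.

lethlala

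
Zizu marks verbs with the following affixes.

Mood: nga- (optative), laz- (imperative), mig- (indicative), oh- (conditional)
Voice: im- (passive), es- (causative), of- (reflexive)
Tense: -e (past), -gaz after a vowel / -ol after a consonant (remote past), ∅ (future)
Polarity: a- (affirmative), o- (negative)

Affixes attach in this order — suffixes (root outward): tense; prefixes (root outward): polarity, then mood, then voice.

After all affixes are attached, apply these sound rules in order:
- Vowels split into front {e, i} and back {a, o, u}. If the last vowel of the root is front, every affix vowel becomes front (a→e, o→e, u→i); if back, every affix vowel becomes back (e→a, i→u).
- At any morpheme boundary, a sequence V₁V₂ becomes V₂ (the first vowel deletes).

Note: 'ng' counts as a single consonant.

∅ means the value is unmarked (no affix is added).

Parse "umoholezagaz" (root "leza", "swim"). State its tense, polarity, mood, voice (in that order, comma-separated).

Segment: im-oh-o-leza-gaz.
tense: -gaz/ol → remote past.
polarity: o- → negative.
mood: oh- → conditional.
voice: im- → passive.

remote past, negative, conditional, passive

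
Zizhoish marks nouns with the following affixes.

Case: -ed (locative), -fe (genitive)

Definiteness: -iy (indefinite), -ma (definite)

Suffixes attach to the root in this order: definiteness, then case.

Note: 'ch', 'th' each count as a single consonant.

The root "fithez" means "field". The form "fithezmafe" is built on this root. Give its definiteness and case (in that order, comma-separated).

Segment: fithez-ma-fe.
definiteness: -ma → definite.
case: -fe → genitive.

definite, genitive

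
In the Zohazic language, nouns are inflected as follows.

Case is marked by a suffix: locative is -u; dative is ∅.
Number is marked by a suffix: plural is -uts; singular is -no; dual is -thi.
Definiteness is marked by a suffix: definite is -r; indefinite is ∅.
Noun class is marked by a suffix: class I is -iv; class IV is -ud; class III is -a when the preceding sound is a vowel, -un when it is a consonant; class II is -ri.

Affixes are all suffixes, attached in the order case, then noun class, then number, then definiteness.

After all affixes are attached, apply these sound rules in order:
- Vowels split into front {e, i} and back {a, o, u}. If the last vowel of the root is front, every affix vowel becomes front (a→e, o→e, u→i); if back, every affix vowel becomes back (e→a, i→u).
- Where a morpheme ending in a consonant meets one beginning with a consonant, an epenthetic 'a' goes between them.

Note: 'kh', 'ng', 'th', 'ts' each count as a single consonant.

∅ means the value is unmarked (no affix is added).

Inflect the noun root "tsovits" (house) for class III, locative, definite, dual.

Attach case locative -u → tsovitsu.
Attach noun class class III -a (after vowel 'u') → tsovitsua.
Attach number dual -thi → tsovitsuathi.
Attach definiteness definite -r → tsovitsuathir.
Apply vowel harmony: tsovitsuathir → tsovitsiethir.
Epenthesis: no change.

tsovitsiethir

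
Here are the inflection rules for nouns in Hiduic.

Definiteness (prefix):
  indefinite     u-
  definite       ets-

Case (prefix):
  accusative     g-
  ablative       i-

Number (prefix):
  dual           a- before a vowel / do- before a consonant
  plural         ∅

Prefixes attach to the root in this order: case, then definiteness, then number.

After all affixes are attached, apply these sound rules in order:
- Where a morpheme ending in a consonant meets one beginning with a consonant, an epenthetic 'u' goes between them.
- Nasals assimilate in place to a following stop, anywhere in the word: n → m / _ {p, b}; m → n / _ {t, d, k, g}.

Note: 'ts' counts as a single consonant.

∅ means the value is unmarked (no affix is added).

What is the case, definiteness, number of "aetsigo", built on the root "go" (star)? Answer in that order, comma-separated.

ablative, definite, dual

Segment: a-ets-i-go.
case: i- → ablative.
definiteness: ets- → definite.
number: a/do- → dual.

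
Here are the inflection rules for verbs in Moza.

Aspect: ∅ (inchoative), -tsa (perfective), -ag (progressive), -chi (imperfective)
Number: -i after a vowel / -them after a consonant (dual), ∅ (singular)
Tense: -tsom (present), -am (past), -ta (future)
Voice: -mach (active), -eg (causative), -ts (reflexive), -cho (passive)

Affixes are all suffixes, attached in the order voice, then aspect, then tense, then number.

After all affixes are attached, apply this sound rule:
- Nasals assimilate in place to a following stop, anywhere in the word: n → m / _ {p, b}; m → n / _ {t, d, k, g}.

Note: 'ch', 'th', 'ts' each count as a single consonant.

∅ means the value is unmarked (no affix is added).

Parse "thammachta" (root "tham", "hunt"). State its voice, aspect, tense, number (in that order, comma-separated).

Segment: tham-mach-ta.
voice: -mach → active.
aspect: ∅ → inchoative.
tense: -ta → future.
number: ∅ → singular.

active, inchoative, future, singular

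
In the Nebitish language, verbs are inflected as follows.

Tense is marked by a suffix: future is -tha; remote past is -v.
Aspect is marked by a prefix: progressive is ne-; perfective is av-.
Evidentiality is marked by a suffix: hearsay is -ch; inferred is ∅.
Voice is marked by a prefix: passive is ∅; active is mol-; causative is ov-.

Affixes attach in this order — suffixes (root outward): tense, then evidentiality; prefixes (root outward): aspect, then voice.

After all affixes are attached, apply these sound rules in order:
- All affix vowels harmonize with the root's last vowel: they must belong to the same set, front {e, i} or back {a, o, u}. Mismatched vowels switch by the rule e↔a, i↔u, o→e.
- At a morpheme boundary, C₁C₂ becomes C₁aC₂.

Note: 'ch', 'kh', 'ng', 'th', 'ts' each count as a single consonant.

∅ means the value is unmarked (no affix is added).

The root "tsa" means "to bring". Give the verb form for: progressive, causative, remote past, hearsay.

Attach aspect progressive ne- → netsa.
Attach voice causative ov- → ovnetsa.
Attach tense remote past -v → ovnetsav.
Attach evidentiality hearsay -ch → ovnetsavch.
Apply vowel harmony: ovnetsavch → ovnatsavch.
Apply epenthesis: ovnatsavch → ovanatsavach.

ovanatsavach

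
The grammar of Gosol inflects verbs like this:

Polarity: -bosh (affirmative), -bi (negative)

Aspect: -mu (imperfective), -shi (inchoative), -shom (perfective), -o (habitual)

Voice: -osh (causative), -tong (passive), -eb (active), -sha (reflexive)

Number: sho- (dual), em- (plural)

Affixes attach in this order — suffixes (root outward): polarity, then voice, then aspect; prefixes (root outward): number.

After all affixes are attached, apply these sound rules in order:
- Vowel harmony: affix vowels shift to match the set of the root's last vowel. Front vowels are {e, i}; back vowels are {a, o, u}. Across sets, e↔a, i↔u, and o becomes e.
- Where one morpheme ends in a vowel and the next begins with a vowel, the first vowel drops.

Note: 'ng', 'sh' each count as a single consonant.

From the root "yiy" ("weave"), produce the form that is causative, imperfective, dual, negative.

Attach number dual sho- → shoyiy.
Attach polarity negative -bi → shoyiybi.
Attach voice causative -osh → shoyiybiosh.
Attach aspect imperfective -mu → shoyiybioshmu.
Apply vowel harmony: shoyiybioshmu → sheyiybieshmi.
Apply vowel deletion: sheyiybieshmi → sheyiybeshmi.

sheyiybeshmi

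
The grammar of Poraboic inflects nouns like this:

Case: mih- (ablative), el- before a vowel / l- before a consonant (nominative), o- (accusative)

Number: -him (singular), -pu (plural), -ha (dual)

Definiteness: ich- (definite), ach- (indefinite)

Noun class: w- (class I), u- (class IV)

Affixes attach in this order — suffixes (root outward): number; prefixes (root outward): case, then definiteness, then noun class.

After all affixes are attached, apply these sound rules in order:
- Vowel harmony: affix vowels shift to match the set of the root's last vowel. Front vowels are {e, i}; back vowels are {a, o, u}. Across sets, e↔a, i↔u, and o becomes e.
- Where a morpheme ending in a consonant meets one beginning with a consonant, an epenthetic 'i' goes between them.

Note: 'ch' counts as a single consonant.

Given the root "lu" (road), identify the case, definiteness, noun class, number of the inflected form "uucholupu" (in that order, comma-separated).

accusative, definite, class IV, plural

Segment: u-ich-o-lu-pu.
case: o- → accusative.
definiteness: ich- → definite.
noun class: u- → class IV.
number: -pu → plural.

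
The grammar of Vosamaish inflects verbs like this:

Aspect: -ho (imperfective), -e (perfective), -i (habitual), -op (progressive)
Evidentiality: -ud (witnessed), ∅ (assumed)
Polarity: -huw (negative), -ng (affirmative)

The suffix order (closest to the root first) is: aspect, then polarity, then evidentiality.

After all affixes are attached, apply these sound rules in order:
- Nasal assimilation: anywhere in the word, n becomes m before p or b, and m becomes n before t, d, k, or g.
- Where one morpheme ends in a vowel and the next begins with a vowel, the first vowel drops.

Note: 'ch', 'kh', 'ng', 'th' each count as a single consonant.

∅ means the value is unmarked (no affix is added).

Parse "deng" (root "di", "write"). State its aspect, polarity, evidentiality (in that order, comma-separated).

perfective, affirmative, assumed

Segment: di-e-ng.
aspect: -e → perfective.
polarity: -ng → affirmative.
evidentiality: ∅ → assumed.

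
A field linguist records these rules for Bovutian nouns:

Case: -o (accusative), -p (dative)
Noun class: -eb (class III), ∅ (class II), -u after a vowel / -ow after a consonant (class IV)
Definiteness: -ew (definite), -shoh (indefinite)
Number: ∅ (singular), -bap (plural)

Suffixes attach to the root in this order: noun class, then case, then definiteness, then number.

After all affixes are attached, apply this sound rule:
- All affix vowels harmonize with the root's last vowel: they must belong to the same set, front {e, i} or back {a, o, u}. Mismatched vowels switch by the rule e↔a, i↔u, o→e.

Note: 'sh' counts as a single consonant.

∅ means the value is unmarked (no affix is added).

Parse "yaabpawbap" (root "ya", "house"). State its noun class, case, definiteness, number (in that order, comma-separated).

class III, dative, definite, plural

Segment: ya-eb-p-ew-bap.
noun class: -eb → class III.
case: -p → dative.
definiteness: -ew → definite.
number: -bap → plural.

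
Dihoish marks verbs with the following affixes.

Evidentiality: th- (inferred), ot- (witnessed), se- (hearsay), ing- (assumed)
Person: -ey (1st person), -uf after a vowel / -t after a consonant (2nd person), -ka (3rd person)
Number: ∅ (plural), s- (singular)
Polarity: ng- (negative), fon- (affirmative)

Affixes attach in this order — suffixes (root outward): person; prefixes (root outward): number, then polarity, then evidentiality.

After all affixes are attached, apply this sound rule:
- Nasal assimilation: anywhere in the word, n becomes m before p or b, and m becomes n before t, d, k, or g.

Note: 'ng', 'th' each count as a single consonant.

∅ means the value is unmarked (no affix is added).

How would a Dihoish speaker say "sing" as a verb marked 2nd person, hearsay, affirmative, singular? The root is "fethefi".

sefonsfethefiuf

Attach number singular s- → sfethefi.
Attach polarity affirmative fon- → fonsfethefi.
Attach evidentiality hearsay se- → sefonsfethefi.
Attach person 2nd person -uf (after vowel 'i') → sefonsfethefiuf.
Nasal assimilation: no change.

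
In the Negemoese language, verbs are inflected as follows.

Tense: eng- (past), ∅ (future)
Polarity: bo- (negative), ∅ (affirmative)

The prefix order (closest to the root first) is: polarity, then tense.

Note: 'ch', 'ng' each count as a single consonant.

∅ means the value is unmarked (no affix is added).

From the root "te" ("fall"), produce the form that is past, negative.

Attach polarity negative bo- → bote.
Attach tense past eng- → engbote.

engbote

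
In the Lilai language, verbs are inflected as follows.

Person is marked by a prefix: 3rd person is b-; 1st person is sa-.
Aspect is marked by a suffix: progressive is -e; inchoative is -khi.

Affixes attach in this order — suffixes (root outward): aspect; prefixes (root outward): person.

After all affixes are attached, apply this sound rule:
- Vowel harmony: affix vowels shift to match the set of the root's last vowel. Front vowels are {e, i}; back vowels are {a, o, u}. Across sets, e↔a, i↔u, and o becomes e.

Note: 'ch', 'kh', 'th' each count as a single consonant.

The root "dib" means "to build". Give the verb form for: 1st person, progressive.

sedibe

Attach aspect progressive -e → dibe.
Attach person 1st person sa- → sadibe.
Apply vowel harmony: sadibe → sedibe.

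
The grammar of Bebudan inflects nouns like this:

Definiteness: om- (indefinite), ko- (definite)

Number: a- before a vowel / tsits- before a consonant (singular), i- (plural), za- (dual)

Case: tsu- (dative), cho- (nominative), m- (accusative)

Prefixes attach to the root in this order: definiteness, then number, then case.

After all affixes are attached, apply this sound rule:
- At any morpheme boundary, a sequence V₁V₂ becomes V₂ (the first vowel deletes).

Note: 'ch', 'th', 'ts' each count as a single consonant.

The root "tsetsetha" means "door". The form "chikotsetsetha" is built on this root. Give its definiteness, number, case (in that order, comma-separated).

definite, plural, nominative

Segment: cho-i-ko-tsetsetha.
definiteness: ko- → definite.
number: i- → plural.
case: cho- → nominative.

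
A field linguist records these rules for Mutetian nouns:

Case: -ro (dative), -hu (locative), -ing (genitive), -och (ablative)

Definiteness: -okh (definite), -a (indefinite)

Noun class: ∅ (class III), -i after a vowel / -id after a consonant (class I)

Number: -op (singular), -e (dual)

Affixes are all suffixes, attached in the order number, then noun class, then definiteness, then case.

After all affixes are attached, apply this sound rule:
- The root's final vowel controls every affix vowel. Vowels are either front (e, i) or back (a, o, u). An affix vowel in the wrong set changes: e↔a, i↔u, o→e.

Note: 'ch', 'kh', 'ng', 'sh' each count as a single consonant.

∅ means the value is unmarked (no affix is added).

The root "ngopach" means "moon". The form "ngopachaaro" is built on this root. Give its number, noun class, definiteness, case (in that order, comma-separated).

Segment: ngopach-e-a-ro.
number: -e → dual.
noun class: ∅ → class III.
definiteness: -a → indefinite.
case: -ro → dative.

dual, class III, indefinite, dative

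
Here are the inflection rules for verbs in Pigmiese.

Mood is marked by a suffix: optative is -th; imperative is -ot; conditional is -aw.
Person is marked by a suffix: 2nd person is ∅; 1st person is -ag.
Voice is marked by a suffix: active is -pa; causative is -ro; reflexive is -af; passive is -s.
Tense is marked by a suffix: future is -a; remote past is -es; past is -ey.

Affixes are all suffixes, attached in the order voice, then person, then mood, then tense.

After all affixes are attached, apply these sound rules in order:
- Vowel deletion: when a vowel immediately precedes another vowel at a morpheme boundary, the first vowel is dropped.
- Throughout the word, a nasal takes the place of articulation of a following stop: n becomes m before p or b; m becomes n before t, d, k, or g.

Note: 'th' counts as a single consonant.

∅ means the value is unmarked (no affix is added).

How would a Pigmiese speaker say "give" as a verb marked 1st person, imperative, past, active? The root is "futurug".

futurugpagotey

Attach voice active -pa → futurugpa.
Attach person 1st person -ag → futurugpaag.
Attach mood imperative -ot → futurugpaagot.
Attach tense past -ey → futurugpaagotey.
Apply vowel deletion: futurugpaagotey → futurugpagotey.
Nasal assimilation: no change.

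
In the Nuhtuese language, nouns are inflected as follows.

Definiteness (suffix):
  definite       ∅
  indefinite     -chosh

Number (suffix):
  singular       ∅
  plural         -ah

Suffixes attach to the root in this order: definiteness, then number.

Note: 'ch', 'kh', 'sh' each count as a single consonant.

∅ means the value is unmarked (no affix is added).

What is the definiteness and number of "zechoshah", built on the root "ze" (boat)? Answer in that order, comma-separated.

Segment: ze-chosh-ah.
definiteness: -chosh → indefinite.
number: -ah → plural.

indefinite, plural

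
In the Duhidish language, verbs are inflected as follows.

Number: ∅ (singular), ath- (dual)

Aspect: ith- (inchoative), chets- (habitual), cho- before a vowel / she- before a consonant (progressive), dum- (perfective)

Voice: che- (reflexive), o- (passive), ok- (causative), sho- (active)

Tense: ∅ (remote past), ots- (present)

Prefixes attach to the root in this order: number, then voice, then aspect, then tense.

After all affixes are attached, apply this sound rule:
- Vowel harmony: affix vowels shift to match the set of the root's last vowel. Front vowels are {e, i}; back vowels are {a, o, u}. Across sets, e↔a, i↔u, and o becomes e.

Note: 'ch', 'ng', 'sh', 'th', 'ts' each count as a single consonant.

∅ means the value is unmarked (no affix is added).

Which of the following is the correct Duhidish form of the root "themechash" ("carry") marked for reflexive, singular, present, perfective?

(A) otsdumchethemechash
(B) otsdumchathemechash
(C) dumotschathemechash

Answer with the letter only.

number = singular: zero marking, form stays themechash.
Attach voice reflexive che- → chethemechash.
Attach aspect perfective dum- → dumchethemechash.
Attach tense present ots- → otsdumchethemechash.
Apply vowel harmony: otsdumchethemechash → otsdumchathemechash.
So the correct form is otsdumchathemechash, option (B).
(C) dumotschathemechash is wrong: it has the affixes in the wrong order.
(A) otsdumchethemechash is wrong: it fails to apply the sound rule(s).

B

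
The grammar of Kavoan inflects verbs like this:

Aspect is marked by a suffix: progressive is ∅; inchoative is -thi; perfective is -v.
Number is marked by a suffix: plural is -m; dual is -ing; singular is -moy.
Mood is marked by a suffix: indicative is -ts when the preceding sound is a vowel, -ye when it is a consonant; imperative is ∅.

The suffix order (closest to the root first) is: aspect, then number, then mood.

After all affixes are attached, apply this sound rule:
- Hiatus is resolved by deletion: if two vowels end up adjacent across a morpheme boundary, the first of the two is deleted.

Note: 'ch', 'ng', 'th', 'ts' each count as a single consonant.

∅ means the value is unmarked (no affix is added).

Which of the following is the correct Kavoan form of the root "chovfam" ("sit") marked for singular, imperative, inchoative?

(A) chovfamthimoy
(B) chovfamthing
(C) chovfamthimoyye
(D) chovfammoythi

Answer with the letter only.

A

Attach aspect inchoative -thi → chovfamthi.
Attach number singular -moy → chovfamthimoy.
mood = imperative: zero marking, form stays chovfamthimoy.
Vowel deletion: no change.
So the correct form is chovfamthimoy, option (A).
(D) chovfammoythi is wrong: it has the affixes in the wrong order.
(B) chovfamthing is wrong: it uses dual instead of singular for number.
(C) chovfamthimoyye is wrong: it uses indicative instead of imperative for mood.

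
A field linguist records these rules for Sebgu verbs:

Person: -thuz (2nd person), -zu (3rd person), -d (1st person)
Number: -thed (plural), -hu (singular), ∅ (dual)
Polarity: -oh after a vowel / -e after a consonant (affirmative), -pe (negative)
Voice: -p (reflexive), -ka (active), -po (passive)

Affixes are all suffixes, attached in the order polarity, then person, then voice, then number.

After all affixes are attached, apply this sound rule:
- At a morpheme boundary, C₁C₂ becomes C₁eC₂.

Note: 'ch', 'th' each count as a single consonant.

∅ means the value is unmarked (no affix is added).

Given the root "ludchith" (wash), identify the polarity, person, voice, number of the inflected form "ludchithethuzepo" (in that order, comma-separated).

affirmative, 2nd person, passive, dual

Segment: ludchith-e-thuz-po.
polarity: -oh/e → affirmative.
person: -thuz → 2nd person.
voice: -po → passive.
number: ∅ → dual.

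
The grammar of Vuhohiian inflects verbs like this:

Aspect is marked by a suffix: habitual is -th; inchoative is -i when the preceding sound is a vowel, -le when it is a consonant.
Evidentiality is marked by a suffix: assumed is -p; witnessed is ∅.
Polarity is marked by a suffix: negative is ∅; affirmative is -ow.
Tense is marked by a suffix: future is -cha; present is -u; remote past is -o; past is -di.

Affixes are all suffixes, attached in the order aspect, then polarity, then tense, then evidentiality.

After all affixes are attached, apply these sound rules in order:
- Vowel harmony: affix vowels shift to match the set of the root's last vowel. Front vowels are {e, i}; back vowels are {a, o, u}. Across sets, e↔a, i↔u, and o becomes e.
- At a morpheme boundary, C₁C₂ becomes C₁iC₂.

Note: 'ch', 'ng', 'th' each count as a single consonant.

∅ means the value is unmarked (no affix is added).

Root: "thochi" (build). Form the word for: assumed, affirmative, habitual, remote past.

Attach aspect habitual -th → thochith.
Attach polarity affirmative -ow → thochithow.
Attach tense remote past -o → thochithowo.
Attach evidentiality assumed -p → thochithowop.
Apply vowel harmony: thochithowop → thochithewep.
Epenthesis: no change.

thochithewep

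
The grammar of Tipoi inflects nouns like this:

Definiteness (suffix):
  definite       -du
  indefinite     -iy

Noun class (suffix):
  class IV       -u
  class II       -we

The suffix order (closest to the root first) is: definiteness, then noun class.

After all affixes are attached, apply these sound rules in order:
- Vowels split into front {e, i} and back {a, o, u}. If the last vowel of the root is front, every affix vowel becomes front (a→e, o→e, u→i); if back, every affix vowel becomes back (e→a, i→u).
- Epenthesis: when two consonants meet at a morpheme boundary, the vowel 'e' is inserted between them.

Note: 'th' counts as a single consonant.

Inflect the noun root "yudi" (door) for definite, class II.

Attach definiteness definite -du → yudidu.
Attach noun class class II -we → yudiduwe.
Apply vowel harmony: yudiduwe → yudidiwe.
Epenthesis: no change.

yudidiwe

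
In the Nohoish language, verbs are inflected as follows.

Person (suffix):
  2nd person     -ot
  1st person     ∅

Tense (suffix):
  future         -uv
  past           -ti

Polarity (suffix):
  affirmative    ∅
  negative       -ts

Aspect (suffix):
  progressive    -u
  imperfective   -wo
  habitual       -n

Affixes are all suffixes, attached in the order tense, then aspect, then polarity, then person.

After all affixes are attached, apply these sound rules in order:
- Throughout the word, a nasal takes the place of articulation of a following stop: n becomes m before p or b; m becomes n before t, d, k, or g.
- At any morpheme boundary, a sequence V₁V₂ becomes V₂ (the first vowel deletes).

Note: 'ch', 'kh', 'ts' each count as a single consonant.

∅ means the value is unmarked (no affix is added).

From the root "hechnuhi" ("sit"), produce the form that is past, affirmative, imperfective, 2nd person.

Attach tense past -ti → hechnuhiti.
Attach aspect imperfective -wo → hechnuhitiwo.
polarity = affirmative: zero marking, form stays hechnuhitiwo.
Attach person 2nd person -ot → hechnuhitiwoot.
Nasal assimilation: no change.
Apply vowel deletion: hechnuhitiwoot → hechnuhitiwot.

hechnuhitiwot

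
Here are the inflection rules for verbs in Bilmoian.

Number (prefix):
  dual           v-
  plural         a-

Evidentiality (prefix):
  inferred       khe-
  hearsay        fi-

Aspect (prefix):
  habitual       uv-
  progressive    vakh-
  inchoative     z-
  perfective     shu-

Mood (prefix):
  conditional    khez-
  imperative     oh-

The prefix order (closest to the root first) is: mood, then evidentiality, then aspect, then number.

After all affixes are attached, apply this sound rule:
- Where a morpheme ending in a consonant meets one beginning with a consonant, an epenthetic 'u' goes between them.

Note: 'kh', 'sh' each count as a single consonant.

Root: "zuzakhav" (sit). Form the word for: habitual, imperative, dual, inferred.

vuvukheohuzuzakhav

Attach mood imperative oh- → ohzuzakhav.
Attach evidentiality inferred khe- → kheohzuzakhav.
Attach aspect habitual uv- → uvkheohzuzakhav.
Attach number dual v- → vuvkheohzuzakhav.
Apply epenthesis: vuvkheohzuzakhav → vuvukheohuzuzakhav.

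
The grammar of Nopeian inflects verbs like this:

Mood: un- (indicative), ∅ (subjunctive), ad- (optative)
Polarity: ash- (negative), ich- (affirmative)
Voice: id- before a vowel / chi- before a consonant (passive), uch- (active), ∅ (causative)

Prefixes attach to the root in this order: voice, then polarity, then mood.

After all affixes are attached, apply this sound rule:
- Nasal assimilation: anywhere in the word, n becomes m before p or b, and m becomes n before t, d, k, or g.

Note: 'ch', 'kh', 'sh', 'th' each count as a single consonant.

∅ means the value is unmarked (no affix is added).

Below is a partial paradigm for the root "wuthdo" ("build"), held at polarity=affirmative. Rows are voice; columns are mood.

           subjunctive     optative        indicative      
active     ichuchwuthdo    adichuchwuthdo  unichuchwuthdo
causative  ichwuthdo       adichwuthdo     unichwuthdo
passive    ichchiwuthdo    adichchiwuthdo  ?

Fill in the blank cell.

Attach voice passive chi- (before consonant 'w') → chiwuthdo.
Attach polarity affirmative ich- → ichchiwuthdo.
Attach mood indicative un- → unichchiwuthdo.
Nasal assimilation: no change.

unichchiwuthdo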